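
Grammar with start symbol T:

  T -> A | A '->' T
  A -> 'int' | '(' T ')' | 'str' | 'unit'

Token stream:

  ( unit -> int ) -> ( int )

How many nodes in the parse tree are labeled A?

[T [A ( [T [A unit] -> [T [A int]]] )] -> [T [A ( [T [A int]] )]]]

5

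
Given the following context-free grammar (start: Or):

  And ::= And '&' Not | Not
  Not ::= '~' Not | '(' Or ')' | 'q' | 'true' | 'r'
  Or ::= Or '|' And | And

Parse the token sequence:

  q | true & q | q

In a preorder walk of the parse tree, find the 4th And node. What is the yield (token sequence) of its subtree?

[Or [Or [Or [And [Not q]]] | [And [And [Not true]] & [Not q]]] | [And [Not q]]]

q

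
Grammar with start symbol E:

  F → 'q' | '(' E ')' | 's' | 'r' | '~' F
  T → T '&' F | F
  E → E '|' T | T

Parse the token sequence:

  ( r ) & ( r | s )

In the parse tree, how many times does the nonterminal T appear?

5

[E [T [T [F ( [E [T [F r]]] )]] & [F ( [E [E [T [F r]]] | [T [F s]]] )]]]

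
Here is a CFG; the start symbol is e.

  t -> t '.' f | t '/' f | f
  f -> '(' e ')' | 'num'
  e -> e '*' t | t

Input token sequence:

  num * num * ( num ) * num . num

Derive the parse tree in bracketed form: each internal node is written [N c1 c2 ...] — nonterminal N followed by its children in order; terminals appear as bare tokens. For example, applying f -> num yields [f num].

[e [e [e [e [t [f num]]] * [t [f num]]] * [t [f ( [e [t [f num]]] )]]] * [t [t [f num]] . [f num]]]

e
e * t
e * t * t
e * t * t * t
t * t * t * t
f * t * t * t
num * t * t * t
num * f * t * t
num * num * t * t
num * num * f * t
num * num * ( e ) * t
num * num * ( t ) * t
num * num * ( f ) * t
num * num * ( num ) * t
num * num * ( num ) * t . f
num * num * ( num ) * f . f
num * num * ( num ) * num . f
num * num * ( num ) * num . num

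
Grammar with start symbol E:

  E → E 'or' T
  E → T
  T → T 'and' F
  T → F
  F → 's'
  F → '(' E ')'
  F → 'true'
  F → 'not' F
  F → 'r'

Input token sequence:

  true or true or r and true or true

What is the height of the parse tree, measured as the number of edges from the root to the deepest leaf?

[E [E [E [E [T [F true]]] or [T [F true]]] or [T [T [F r]] and [F true]]] or [T [F true]]]

6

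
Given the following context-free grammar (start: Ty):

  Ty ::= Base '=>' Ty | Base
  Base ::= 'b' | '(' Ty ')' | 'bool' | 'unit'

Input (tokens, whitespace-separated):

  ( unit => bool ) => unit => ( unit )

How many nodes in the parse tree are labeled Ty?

6

[Ty [Base ( [Ty [Base unit] => [Ty [Base bool]]] )] => [Ty [Base unit] => [Ty [Base ( [Ty [Base unit]] )]]]]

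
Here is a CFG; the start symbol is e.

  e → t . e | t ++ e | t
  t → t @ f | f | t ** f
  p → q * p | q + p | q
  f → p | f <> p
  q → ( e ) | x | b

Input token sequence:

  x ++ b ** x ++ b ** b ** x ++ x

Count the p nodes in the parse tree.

7

[e [t [f [p [q x]]]] ++ [e [t [t [f [p [q b]]]] ** [f [p [q x]]]] ++ [e [t [t [t [f [p [q b]]]] ** [f [p [q b]]]] ** [f [p [q x]]]] ++ [e [t [f [p [q x]]]]]]]]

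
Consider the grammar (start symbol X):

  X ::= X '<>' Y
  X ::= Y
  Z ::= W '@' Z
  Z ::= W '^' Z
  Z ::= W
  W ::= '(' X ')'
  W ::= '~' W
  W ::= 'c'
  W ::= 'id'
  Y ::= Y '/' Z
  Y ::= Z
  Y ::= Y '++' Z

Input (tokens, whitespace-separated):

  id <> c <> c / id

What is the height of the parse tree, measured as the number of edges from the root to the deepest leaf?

6

[X [X [X [Y [Z [W id]]]] <> [Y [Z [W c]]]] <> [Y [Y [Z [W c]]] / [Z [W id]]]]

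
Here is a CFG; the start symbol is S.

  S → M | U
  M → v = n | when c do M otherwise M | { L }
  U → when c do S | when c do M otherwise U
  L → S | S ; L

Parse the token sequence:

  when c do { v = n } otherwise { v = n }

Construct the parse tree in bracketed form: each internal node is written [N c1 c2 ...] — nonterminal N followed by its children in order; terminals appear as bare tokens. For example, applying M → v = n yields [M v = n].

[S [M when c do [M { [L [S [M v = n]]] }] otherwise [M { [L [S [M v = n]]] }]]]

S
M
when c do M otherwise M
when c do { L } otherwise M
when c do { S } otherwise M
when c do { M } otherwise M
when c do { v = n } otherwise M
when c do { v = n } otherwise { L }
when c do { v = n } otherwise { S }
when c do { v = n } otherwise { M }
when c do { v = n } otherwise { v = n }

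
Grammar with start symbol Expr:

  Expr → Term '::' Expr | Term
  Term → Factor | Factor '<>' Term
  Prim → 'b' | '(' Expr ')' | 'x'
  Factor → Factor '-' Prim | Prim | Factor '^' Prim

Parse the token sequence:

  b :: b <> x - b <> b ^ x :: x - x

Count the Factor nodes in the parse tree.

[Expr [Term [Factor [Prim b]]] :: [Expr [Term [Factor [Prim b]] <> [Term [Factor [Factor [Prim x]] - [Prim b]] <> [Term [Factor [Factor [Prim b]] ^ [Prim x]]]]] :: [Expr [Term [Factor [Factor [Prim x]] - [Prim x]]]]]]

8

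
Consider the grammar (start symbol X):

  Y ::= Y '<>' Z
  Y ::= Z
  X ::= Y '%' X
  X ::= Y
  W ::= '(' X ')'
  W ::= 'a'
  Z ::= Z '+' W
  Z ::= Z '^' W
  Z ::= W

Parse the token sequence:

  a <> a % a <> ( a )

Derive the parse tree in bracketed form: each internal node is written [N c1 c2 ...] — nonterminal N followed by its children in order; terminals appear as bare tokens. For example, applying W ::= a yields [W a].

[X [Y [Y [Z [W a]]] <> [Z [W a]]] % [X [Y [Y [Z [W a]]] <> [Z [W ( [X [Y [Z [W a]]]] )]]]]]

X
Y % X
Y <> Z % X
Z <> Z % X
W <> Z % X
a <> Z % X
a <> W % X
a <> a % X
a <> a % Y
a <> a % Y <> Z
a <> a % Z <> Z
a <> a % W <> Z
a <> a % a <> Z
a <> a % a <> W
a <> a % a <> ( X )
a <> a % a <> ( Y )
a <> a % a <> ( Z )
a <> a % a <> ( W )
a <> a % a <> ( a )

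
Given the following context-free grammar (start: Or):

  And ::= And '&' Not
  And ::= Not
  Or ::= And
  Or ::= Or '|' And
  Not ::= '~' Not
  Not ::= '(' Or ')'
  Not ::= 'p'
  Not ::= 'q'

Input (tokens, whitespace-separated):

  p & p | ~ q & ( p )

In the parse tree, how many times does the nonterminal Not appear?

[Or [Or [And [And [Not p]] & [Not p]]] | [And [And [Not ~ [Not q]]] & [Not ( [Or [And [Not p]]] )]]]

6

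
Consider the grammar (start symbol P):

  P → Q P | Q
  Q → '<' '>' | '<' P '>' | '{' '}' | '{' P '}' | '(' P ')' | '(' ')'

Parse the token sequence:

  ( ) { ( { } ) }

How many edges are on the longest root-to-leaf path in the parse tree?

7

[P [Q ( )] [P [Q { [P [Q ( [P [Q { }]] )]] }]]]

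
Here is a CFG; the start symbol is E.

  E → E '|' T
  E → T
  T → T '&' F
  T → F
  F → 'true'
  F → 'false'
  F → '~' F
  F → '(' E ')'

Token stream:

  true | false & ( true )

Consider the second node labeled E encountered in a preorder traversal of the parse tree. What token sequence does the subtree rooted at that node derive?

[E [E [T [F true]]] | [T [T [F false]] & [F ( [E [T [F true]]] )]]]

true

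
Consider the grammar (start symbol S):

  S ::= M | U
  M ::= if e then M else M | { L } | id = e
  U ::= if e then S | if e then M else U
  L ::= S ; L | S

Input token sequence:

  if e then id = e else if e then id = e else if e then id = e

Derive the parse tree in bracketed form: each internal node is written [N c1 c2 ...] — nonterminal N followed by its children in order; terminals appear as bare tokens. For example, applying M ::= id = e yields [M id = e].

S
U
if e then M else U
if e then id = e else U
if e then id = e else if e then M else U
if e then id = e else if e then id = e else U
if e then id = e else if e then id = e else if e then S
if e then id = e else if e then id = e else if e then M
if e then id = e else if e then id = e else if e then id = e

[S [U if e then [M id = e] else [U if e then [M id = e] else [U if e then [S [M id = e]]]]]]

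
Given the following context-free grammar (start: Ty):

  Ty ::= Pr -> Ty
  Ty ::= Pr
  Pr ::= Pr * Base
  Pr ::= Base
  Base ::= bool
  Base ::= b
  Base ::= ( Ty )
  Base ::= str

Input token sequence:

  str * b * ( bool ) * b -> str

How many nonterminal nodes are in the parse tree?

[Ty [Pr [Pr [Pr [Pr [Base str]] * [Base b]] * [Base ( [Ty [Pr [Base bool]]] )]] * [Base b]] -> [Ty [Pr [Base str]]]]

15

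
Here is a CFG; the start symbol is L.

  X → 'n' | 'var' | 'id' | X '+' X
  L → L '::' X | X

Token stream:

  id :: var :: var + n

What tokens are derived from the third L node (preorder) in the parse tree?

id

[L [L [L [X id]] :: [X var]] :: [X [X var] + [X n]]]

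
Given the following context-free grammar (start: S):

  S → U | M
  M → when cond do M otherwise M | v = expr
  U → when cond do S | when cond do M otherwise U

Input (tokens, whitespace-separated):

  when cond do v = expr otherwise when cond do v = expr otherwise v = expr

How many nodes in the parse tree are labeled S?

[S [M when cond do [M v = expr] otherwise [M when cond do [M v = expr] otherwise [M v = expr]]]]

1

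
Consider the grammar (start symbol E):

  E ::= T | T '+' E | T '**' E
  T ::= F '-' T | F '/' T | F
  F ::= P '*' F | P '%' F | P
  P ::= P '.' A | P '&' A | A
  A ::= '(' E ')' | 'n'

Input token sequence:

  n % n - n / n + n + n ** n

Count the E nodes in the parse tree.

4

[E [T [F [P [A n]] % [F [P [A n]]]] - [T [F [P [A n]]] / [T [F [P [A n]]]]]] + [E [T [F [P [A n]]]] + [E [T [F [P [A n]]]] ** [E [T [F [P [A n]]]]]]]]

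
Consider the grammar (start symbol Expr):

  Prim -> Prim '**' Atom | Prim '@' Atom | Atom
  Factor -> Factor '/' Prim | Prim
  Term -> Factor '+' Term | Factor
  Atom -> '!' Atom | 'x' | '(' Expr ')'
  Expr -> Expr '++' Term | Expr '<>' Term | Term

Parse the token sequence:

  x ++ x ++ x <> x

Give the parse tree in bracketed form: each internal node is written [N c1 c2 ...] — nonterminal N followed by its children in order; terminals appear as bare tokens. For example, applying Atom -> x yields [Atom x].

[Expr [Expr [Expr [Expr [Term [Factor [Prim [Atom x]]]]] ++ [Term [Factor [Prim [Atom x]]]]] ++ [Term [Factor [Prim [Atom x]]]]] <> [Term [Factor [Prim [Atom x]]]]]

Expr
Expr <> Term
Expr ++ Term <> Term
Expr ++ Term ++ Term <> Term
Term ++ Term ++ Term <> Term
Factor ++ Term ++ Term <> Term
Prim ++ Term ++ Term <> Term
Atom ++ Term ++ Term <> Term
x ++ Term ++ Term <> Term
x ++ Factor ++ Term <> Term
x ++ Prim ++ Term <> Term
x ++ Atom ++ Term <> Term
x ++ x ++ Term <> Term
x ++ x ++ Factor <> Term
x ++ x ++ Prim <> Term
x ++ x ++ Atom <> Term
x ++ x ++ x <> Term
x ++ x ++ x <> Factor
x ++ x ++ x <> Prim
x ++ x ++ x <> Atom
x ++ x ++ x <> x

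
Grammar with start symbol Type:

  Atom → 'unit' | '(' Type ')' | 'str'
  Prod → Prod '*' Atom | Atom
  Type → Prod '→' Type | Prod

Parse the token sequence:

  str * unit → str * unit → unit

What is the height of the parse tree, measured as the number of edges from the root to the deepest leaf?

[Type [Prod [Prod [Atom str]] * [Atom unit]] → [Type [Prod [Prod [Atom str]] * [Atom unit]] → [Type [Prod [Atom unit]]]]]

5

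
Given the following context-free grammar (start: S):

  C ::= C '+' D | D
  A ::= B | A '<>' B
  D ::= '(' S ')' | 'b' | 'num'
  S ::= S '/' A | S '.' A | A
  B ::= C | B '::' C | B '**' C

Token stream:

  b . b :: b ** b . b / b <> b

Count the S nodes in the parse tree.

[S [S [S [S [A [B [C [D b]]]]] . [A [B [B [B [C [D b]]] :: [C [D b]]] ** [C [D b]]]]] . [A [B [C [D b]]]]] / [A [A [B [C [D b]]]] <> [B [C [D b]]]]]

4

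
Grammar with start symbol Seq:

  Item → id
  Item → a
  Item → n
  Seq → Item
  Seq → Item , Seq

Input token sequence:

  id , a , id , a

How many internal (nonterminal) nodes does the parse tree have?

8

[Seq [Item id] , [Seq [Item a] , [Seq [Item id] , [Seq [Item a]]]]]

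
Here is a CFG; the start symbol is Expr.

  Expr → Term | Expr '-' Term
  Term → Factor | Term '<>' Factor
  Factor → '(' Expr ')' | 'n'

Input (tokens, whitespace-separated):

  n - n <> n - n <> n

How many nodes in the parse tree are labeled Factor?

[Expr [Expr [Expr [Term [Factor n]]] - [Term [Term [Factor n]] <> [Factor n]]] - [Term [Term [Factor n]] <> [Factor n]]]

5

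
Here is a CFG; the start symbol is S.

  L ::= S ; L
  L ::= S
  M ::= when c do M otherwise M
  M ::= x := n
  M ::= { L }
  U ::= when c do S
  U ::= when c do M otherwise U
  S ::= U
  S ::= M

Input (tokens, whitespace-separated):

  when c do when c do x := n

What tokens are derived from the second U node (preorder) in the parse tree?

when c do x := n

[S [U when c do [S [U when c do [S [M x := n]]]]]]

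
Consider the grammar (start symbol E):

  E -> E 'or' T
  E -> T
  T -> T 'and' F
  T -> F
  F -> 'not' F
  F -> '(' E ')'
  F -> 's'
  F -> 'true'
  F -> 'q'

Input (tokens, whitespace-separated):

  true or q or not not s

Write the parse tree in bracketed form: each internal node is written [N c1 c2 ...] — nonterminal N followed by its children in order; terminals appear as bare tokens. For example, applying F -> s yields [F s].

[E [E [E [T [F true]]] or [T [F q]]] or [T [F not [F not [F s]]]]]

E
E or T
E or T or T
T or T or T
F or T or T
true or T or T
true or F or T
true or q or T
true or q or F
true or q or not F
true or q or not not F
true or q or not not s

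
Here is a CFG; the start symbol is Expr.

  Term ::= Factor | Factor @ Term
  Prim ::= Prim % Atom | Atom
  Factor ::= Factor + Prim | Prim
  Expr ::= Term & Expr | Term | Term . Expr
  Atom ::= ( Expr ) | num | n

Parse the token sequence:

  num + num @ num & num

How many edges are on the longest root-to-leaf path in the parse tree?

6

[Expr [Term [Factor [Factor [Prim [Atom num]]] + [Prim [Atom num]]] @ [Term [Factor [Prim [Atom num]]]]] & [Expr [Term [Factor [Prim [Atom num]]]]]]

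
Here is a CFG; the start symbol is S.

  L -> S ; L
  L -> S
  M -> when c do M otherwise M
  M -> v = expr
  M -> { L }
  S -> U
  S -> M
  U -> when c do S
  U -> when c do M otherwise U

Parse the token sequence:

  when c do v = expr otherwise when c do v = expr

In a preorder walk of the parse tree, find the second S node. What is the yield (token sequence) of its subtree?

[S [U when c do [M v = expr] otherwise [U when c do [S [M v = expr]]]]]

v = expr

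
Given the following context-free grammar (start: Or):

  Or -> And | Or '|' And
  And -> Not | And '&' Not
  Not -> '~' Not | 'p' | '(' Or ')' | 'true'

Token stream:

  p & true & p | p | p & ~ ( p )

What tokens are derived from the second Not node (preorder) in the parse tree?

[Or [Or [Or [And [And [And [Not p]] & [Not true]] & [Not p]]] | [And [Not p]]] | [And [And [Not p]] & [Not ~ [Not ( [Or [And [Not p]]] )]]]]

true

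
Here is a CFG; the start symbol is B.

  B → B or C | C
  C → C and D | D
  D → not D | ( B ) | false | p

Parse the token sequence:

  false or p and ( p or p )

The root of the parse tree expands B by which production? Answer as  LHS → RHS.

B → B or C

[B [B [C [D false]]] or [C [C [D p]] and [D ( [B [B [C [D p]]] or [C [D p]]] )]]]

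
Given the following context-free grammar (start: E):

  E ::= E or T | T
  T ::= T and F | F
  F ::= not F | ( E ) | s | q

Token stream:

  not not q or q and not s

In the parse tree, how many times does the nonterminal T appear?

[E [E [T [F not [F not [F q]]]]] or [T [T [F q]] and [F not [F s]]]]

3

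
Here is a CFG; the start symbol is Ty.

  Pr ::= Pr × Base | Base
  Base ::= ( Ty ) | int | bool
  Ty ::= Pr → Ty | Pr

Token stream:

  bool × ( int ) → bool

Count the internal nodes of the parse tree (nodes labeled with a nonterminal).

11

[Ty [Pr [Pr [Base bool]] × [Base ( [Ty [Pr [Base int]]] )]] → [Ty [Pr [Base bool]]]]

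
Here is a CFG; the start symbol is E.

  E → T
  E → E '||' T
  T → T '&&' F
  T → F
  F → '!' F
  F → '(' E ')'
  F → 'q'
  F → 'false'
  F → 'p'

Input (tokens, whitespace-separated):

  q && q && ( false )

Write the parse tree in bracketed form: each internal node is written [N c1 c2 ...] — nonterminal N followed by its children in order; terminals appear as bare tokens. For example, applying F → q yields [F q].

E
T
T && F
T && F && F
F && F && F
q && F && F
q && q && F
q && q && ( E )
q && q && ( T )
q && q && ( F )
q && q && ( false )

[E [T [T [T [F q]] && [F q]] && [F ( [E [T [F false]]] )]]]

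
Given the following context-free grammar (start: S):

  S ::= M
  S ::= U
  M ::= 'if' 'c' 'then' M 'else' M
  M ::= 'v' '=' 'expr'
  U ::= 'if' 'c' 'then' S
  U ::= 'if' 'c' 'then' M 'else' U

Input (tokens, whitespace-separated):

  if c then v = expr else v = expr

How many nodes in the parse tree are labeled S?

1

[S [M if c then [M v = expr] else [M v = expr]]]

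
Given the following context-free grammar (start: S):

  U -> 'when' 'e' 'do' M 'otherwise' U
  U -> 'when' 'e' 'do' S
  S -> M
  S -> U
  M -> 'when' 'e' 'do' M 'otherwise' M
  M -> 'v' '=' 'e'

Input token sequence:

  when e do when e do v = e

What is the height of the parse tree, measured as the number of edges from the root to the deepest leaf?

[S [U when e do [S [U when e do [S [M v = e]]]]]]

6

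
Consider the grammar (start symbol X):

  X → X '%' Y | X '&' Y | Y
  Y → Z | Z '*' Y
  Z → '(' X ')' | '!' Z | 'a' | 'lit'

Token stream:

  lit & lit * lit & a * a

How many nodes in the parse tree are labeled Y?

5

[X [X [X [Y [Z lit]]] & [Y [Z lit] * [Y [Z lit]]]] & [Y [Z a] * [Y [Z a]]]]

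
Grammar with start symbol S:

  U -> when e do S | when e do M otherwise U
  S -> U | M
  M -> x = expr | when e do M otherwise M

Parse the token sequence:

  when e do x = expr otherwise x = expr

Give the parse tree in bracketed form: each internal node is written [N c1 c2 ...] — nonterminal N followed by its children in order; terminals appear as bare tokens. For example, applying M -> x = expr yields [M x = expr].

[S [M when e do [M x = expr] otherwise [M x = expr]]]

S
M
when e do M otherwise M
when e do x = expr otherwise M
when e do x = expr otherwise x = expr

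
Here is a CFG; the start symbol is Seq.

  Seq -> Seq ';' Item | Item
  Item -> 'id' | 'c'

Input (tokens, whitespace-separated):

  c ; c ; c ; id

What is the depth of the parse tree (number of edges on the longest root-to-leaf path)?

5

[Seq [Seq [Seq [Seq [Item c]] ; [Item c]] ; [Item c]] ; [Item id]]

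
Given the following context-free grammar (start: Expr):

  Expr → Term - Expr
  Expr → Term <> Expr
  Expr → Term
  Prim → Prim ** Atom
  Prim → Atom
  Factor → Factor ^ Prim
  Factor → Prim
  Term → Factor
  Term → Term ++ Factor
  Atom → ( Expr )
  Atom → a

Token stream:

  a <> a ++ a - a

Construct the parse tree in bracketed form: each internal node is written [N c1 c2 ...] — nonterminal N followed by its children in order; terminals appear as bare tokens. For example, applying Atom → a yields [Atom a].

Expr
Term <> Expr
Factor <> Expr
Prim <> Expr
Atom <> Expr
a <> Expr
a <> Term - Expr
a <> Term ++ Factor - Expr
a <> Factor ++ Factor - Expr
a <> Prim ++ Factor - Expr
a <> Atom ++ Factor - Expr
a <> a ++ Factor - Expr
a <> a ++ Prim - Expr
a <> a ++ Atom - Expr
a <> a ++ a - Expr
a <> a ++ a - Term
a <> a ++ a - Factor
a <> a ++ a - Prim
a <> a ++ a - Atom
a <> a ++ a - a

[Expr [Term [Factor [Prim [Atom a]]]] <> [Expr [Term [Term [Factor [Prim [Atom a]]]] ++ [Factor [Prim [Atom a]]]] - [Expr [Term [Factor [Prim [Atom a]]]]]]]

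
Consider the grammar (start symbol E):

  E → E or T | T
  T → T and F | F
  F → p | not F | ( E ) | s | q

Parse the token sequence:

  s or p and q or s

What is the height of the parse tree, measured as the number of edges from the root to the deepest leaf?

5

[E [E [E [T [F s]]] or [T [T [F p]] and [F q]]] or [T [F s]]]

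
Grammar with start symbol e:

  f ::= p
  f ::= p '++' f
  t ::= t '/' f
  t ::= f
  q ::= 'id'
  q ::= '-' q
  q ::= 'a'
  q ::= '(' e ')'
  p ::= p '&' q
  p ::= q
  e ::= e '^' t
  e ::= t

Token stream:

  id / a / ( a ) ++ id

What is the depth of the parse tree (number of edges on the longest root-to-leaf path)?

[e [t [t [t [f [p [q id]]]] / [f [p [q a]]]] / [f [p [q ( [e [t [f [p [q a]]]]] )]] ++ [f [p [q id]]]]]]

10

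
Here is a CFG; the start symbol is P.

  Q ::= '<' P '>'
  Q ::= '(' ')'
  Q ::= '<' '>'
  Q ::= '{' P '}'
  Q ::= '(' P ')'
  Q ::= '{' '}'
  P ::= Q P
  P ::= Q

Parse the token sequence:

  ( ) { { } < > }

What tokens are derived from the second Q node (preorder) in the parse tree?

[P [Q ( )] [P [Q { [P [Q { }] [P [Q < >]]] }]]]

{ { } < > }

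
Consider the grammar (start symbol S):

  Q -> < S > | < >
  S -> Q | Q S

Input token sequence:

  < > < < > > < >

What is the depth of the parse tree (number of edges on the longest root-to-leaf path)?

[S [Q < >] [S [Q < [S [Q < >]] >] [S [Q < >]]]]

5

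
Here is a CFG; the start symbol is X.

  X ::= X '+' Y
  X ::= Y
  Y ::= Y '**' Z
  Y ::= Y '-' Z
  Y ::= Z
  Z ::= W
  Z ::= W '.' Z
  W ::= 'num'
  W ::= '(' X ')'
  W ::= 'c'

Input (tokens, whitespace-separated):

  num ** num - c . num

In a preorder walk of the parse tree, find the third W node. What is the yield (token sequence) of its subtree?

c

[X [Y [Y [Y [Z [W num]]] ** [Z [W num]]] - [Z [W c] . [Z [W num]]]]]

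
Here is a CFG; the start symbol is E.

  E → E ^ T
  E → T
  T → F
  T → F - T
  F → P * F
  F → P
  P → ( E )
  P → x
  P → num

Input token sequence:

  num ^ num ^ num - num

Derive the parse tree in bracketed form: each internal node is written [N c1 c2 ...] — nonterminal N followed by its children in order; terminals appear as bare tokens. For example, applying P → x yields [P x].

[E [E [E [T [F [P num]]]] ^ [T [F [P num]]]] ^ [T [F [P num]] - [T [F [P num]]]]]

E
E ^ T
E ^ T ^ T
T ^ T ^ T
F ^ T ^ T
P ^ T ^ T
num ^ T ^ T
num ^ F ^ T
num ^ P ^ T
num ^ num ^ T
num ^ num ^ F - T
num ^ num ^ P - T
num ^ num ^ num - T
num ^ num ^ num - F
num ^ num ^ num - P
num ^ num ^ num - num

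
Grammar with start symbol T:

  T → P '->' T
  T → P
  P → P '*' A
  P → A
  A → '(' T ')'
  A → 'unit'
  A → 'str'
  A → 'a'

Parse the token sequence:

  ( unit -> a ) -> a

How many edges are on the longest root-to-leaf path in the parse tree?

[T [P [A ( [T [P [A unit]] -> [T [P [A a]]]] )]] -> [T [P [A a]]]]

7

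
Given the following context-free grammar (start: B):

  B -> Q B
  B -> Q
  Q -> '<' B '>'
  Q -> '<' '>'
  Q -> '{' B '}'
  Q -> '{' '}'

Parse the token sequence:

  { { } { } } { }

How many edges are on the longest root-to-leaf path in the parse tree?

[B [Q { [B [Q { }] [B [Q { }]]] }] [B [Q { }]]]

5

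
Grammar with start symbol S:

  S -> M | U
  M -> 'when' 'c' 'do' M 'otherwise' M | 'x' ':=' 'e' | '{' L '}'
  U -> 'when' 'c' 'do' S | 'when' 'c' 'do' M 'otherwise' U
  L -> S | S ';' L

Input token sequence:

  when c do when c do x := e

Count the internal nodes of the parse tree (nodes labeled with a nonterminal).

[S [U when c do [S [U when c do [S [M x := e]]]]]]

6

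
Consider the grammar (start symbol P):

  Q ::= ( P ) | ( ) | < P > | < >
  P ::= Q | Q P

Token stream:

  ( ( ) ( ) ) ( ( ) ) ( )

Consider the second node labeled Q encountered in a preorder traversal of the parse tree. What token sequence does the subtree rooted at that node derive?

( )

[P [Q ( [P [Q ( )] [P [Q ( )]]] )] [P [Q ( [P [Q ( )]] )] [P [Q ( )]]]]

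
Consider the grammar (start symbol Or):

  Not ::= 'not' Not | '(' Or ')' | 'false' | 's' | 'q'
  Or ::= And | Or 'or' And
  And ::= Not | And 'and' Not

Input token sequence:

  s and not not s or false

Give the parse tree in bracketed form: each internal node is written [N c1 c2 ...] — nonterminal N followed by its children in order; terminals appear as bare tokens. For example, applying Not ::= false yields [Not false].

[Or [Or [And [And [Not s]] and [Not not [Not not [Not s]]]]] or [And [Not false]]]

Or
Or or And
And or And
And and Not or And
Not and Not or And
s and Not or And
s and not Not or And
s and not not Not or And
s and not not s or And
s and not not s or Not
s and not not s or false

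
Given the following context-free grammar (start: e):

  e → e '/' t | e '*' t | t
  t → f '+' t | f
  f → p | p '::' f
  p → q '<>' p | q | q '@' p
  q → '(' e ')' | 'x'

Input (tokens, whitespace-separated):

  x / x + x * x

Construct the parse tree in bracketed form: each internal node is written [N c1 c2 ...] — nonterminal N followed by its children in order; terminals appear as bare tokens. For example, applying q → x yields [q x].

e
e * t
e / t * t
t / t * t
f / t * t
p / t * t
q / t * t
x / t * t
x / f + t * t
x / p + t * t
x / q + t * t
x / x + t * t
x / x + f * t
x / x + p * t
x / x + q * t
x / x + x * t
x / x + x * f
x / x + x * p
x / x + x * q
x / x + x * x

[e [e [e [t [f [p [q x]]]]] / [t [f [p [q x]]] + [t [f [p [q x]]]]]] * [t [f [p [q x]]]]]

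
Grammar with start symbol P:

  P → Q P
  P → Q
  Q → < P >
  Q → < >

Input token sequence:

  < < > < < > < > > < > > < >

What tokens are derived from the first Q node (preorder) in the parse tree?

[P [Q < [P [Q < >] [P [Q < [P [Q < >] [P [Q < >]]] >] [P [Q < >]]]] >] [P [Q < >]]]

< < > < < > < > > < > >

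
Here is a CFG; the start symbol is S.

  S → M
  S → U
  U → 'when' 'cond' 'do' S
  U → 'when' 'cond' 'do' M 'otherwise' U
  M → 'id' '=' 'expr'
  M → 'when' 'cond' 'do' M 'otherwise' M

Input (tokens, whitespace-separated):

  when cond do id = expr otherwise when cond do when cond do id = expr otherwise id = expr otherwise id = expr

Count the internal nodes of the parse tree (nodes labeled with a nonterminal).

[S [M when cond do [M id = expr] otherwise [M when cond do [M when cond do [M id = expr] otherwise [M id = expr]] otherwise [M id = expr]]]]

8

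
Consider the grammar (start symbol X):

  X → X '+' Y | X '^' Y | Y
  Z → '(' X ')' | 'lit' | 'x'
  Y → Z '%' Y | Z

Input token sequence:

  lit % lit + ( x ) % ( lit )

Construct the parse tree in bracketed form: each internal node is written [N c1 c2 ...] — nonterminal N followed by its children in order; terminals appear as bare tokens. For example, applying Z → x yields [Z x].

[X [X [Y [Z lit] % [Y [Z lit]]]] + [Y [Z ( [X [Y [Z x]]] )] % [Y [Z ( [X [Y [Z lit]]] )]]]]

X
X + Y
Y + Y
Z % Y + Y
lit % Y + Y
lit % Z + Y
lit % lit + Y
lit % lit + Z % Y
lit % lit + ( X ) % Y
lit % lit + ( Y ) % Y
lit % lit + ( Z ) % Y
lit % lit + ( x ) % Y
lit % lit + ( x ) % Z
lit % lit + ( x ) % ( X )
lit % lit + ( x ) % ( Y )
lit % lit + ( x ) % ( Z )
lit % lit + ( x ) % ( lit )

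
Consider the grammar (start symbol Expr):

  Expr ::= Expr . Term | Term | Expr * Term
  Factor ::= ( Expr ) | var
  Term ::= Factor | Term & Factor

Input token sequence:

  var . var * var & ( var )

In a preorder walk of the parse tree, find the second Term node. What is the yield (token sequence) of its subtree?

var

[Expr [Expr [Expr [Term [Factor var]]] . [Term [Factor var]]] * [Term [Term [Factor var]] & [Factor ( [Expr [Term [Factor var]]] )]]]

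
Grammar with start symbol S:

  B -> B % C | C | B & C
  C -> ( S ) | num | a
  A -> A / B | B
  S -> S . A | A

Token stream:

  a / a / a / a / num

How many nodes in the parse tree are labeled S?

[S [A [A [A [A [A [B [C a]]] / [B [C a]]] / [B [C a]]] / [B [C a]]] / [B [C num]]]]

1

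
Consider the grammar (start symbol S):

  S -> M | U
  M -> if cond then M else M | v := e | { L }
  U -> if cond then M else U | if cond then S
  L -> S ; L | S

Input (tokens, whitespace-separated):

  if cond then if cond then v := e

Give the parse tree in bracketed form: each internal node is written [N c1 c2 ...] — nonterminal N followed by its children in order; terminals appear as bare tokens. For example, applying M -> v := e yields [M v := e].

[S [U if cond then [S [U if cond then [S [M v := e]]]]]]

S
U
if cond then S
if cond then U
if cond then if cond then S
if cond then if cond then M
if cond then if cond then v := e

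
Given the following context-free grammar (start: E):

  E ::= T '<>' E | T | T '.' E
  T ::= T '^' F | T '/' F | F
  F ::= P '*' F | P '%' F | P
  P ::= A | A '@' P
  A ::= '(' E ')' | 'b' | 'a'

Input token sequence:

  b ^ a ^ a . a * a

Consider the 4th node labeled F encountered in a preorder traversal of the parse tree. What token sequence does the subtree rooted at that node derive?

a * a

[E [T [T [T [F [P [A b]]]] ^ [F [P [A a]]]] ^ [F [P [A a]]]] . [E [T [F [P [A a]] * [F [P [A a]]]]]]]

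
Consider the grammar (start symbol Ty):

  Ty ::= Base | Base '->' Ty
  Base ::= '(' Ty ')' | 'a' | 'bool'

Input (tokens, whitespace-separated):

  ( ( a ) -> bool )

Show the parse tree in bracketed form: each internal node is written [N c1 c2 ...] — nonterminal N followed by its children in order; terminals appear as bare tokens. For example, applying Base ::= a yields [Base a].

Ty
Base
( Ty )
( Base -> Ty )
( ( Ty ) -> Ty )
( ( Base ) -> Ty )
( ( a ) -> Ty )
( ( a ) -> Base )
( ( a ) -> bool )

[Ty [Base ( [Ty [Base ( [Ty [Base a]] )] -> [Ty [Base bool]]] )]]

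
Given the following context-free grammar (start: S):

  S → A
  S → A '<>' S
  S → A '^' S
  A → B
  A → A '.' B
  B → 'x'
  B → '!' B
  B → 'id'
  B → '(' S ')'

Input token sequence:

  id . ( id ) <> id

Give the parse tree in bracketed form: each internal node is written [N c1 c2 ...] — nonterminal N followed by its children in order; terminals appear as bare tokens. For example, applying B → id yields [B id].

[S [A [A [B id]] . [B ( [S [A [B id]]] )]] <> [S [A [B id]]]]

S
A <> S
A . B <> S
B . B <> S
id . B <> S
id . ( S ) <> S
id . ( A ) <> S
id . ( B ) <> S
id . ( id ) <> S
id . ( id ) <> A
id . ( id ) <> B
id . ( id ) <> id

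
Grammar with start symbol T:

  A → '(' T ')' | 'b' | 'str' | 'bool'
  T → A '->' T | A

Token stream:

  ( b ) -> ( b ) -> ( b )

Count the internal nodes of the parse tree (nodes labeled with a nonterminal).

12

[T [A ( [T [A b]] )] -> [T [A ( [T [A b]] )] -> [T [A ( [T [A b]] )]]]]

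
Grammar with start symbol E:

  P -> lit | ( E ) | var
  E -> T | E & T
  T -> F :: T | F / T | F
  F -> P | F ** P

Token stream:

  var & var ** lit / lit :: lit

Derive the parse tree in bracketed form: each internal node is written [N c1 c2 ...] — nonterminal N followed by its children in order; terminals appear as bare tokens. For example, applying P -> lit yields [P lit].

[E [E [T [F [P var]]]] & [T [F [F [P var]] ** [P lit]] / [T [F [P lit]] :: [T [F [P lit]]]]]]

E
E & T
T & T
F & T
P & T
var & T
var & F / T
var & F ** P / T
var & P ** P / T
var & var ** P / T
var & var ** lit / T
var & var ** lit / F :: T
var & var ** lit / P :: T
var & var ** lit / lit :: T
var & var ** lit / lit :: F
var & var ** lit / lit :: P
var & var ** lit / lit :: lit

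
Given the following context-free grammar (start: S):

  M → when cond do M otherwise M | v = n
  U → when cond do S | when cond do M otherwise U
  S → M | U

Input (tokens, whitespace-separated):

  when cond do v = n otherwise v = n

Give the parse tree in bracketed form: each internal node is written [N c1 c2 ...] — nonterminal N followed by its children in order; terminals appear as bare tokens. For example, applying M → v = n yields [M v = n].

[S [M when cond do [M v = n] otherwise [M v = n]]]

S
M
when cond do M otherwise M
when cond do v = n otherwise M
when cond do v = n otherwise v = n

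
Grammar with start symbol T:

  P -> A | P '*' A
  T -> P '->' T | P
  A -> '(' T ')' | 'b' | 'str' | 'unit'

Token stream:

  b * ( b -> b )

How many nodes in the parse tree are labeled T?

[T [P [P [A b]] * [A ( [T [P [A b]] -> [T [P [A b]]]] )]]]

3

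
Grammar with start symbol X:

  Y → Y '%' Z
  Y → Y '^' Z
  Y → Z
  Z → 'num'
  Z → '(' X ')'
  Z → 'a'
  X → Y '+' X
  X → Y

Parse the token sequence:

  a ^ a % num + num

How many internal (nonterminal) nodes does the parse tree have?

[X [Y [Y [Y [Z a]] ^ [Z a]] % [Z num]] + [X [Y [Z num]]]]

10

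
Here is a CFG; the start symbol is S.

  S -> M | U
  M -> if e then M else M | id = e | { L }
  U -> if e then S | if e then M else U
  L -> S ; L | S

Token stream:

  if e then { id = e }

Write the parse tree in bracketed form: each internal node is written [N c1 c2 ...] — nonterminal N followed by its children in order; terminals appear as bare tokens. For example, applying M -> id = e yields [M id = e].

S
U
if e then S
if e then M
if e then { L }
if e then { S }
if e then { M }
if e then { id = e }

[S [U if e then [S [M { [L [S [M id = e]]] }]]]]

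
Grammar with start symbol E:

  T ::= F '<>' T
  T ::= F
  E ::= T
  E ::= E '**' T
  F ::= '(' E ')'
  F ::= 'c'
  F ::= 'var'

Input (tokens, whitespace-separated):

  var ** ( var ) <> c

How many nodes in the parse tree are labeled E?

3

[E [E [T [F var]]] ** [T [F ( [E [T [F var]]] )] <> [T [F c]]]]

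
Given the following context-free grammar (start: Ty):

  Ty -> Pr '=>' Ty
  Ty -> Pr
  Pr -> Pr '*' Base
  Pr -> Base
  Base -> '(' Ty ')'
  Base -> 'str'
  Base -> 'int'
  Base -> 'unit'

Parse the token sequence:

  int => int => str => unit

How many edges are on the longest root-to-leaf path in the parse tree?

6

[Ty [Pr [Base int]] => [Ty [Pr [Base int]] => [Ty [Pr [Base str]] => [Ty [Pr [Base unit]]]]]]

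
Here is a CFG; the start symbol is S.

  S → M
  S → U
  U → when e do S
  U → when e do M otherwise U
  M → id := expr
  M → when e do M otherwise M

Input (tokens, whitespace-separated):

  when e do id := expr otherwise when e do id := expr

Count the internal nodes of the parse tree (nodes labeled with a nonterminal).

6

[S [U when e do [M id := expr] otherwise [U when e do [S [M id := expr]]]]]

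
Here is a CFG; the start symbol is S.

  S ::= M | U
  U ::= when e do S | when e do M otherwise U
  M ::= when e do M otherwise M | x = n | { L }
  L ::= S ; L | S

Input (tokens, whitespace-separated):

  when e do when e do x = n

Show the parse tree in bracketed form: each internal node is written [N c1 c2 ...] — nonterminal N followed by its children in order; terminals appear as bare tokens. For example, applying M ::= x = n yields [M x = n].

S
U
when e do S
when e do U
when e do when e do S
when e do when e do M
when e do when e do x = n

[S [U when e do [S [U when e do [S [M x = n]]]]]]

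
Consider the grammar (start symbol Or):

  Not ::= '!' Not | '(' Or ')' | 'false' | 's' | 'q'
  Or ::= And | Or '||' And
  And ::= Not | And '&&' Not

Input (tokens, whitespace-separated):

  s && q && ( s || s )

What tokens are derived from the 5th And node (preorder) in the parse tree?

s

[Or [And [And [And [Not s]] && [Not q]] && [Not ( [Or [Or [And [Not s]]] || [And [Not s]]] )]]]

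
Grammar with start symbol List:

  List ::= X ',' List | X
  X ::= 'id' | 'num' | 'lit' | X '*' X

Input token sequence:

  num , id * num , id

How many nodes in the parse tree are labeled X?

[List [X num] , [List [X [X id] * [X num]] , [List [X id]]]]

5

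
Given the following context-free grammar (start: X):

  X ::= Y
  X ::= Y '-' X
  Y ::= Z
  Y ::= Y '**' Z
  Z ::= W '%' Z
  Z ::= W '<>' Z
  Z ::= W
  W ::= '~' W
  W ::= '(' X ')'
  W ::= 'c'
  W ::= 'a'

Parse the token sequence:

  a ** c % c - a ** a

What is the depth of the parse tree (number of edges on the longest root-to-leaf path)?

[X [Y [Y [Z [W a]]] ** [Z [W c] % [Z [W c]]]] - [X [Y [Y [Z [W a]]] ** [Z [W a]]]]]

6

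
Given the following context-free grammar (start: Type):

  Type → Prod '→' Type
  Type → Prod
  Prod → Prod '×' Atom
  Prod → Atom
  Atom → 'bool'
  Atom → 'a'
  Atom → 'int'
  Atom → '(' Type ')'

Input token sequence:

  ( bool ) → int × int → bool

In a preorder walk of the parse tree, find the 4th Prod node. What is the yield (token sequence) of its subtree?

int

[Type [Prod [Atom ( [Type [Prod [Atom bool]]] )]] → [Type [Prod [Prod [Atom int]] × [Atom int]] → [Type [Prod [Atom bool]]]]]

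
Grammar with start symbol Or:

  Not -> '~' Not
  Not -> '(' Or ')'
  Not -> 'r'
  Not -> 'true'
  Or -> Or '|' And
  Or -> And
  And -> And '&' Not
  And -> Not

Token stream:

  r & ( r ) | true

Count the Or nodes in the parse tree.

3

[Or [Or [And [And [Not r]] & [Not ( [Or [And [Not r]]] )]]] | [And [Not true]]]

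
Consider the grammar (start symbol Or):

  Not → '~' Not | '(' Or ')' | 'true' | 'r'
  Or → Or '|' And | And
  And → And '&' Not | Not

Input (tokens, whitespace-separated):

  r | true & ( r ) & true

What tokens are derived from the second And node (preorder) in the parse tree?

[Or [Or [And [Not r]]] | [And [And [And [Not true]] & [Not ( [Or [And [Not r]]] )]] & [Not true]]]

true & ( r ) & true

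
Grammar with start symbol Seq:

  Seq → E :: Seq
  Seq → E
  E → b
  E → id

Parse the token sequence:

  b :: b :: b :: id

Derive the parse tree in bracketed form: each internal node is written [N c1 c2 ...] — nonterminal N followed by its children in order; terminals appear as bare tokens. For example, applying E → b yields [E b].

[Seq [E b] :: [Seq [E b] :: [Seq [E b] :: [Seq [E id]]]]]

Seq
E :: Seq
b :: Seq
b :: E :: Seq
b :: b :: Seq
b :: b :: E :: Seq
b :: b :: b :: Seq
b :: b :: b :: E
b :: b :: b :: id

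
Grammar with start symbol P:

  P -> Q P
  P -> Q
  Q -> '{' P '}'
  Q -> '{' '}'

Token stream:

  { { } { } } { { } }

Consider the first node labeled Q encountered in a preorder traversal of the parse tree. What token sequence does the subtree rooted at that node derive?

[P [Q { [P [Q { }] [P [Q { }]]] }] [P [Q { [P [Q { }]] }]]]

{ { } { } }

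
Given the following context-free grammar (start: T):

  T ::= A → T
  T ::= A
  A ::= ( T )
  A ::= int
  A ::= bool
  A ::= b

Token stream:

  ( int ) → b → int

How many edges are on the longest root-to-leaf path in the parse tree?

[T [A ( [T [A int]] )] → [T [A b] → [T [A int]]]]

4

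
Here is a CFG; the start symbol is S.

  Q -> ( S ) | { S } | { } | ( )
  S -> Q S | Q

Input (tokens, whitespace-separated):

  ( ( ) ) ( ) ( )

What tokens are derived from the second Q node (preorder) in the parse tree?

[S [Q ( [S [Q ( )]] )] [S [Q ( )] [S [Q ( )]]]]

( )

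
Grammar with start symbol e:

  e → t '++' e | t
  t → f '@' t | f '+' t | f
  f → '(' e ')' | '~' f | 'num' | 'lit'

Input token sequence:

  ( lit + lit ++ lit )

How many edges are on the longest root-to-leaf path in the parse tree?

7

[e [t [f ( [e [t [f lit] + [t [f lit]]] ++ [e [t [f lit]]]] )]]]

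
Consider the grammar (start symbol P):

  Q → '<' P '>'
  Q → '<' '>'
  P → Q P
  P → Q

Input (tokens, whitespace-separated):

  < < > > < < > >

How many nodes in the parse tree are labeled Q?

4

[P [Q < [P [Q < >]] >] [P [Q < [P [Q < >]] >]]]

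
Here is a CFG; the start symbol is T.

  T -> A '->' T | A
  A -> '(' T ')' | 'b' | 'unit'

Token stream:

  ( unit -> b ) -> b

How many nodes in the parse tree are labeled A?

[T [A ( [T [A unit] -> [T [A b]]] )] -> [T [A b]]]

4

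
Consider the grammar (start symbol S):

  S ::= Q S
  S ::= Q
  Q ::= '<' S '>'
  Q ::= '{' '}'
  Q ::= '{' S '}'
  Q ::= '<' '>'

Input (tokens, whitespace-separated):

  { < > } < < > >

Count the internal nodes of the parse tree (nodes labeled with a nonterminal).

[S [Q { [S [Q < >]] }] [S [Q < [S [Q < >]] >]]]

8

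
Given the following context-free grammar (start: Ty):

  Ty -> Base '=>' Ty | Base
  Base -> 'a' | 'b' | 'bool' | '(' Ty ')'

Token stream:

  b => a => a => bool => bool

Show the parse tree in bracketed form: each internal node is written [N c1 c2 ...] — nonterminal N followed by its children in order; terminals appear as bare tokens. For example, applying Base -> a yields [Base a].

[Ty [Base b] => [Ty [Base a] => [Ty [Base a] => [Ty [Base bool] => [Ty [Base bool]]]]]]

Ty
Base => Ty
b => Ty
b => Base => Ty
b => a => Ty
b => a => Base => Ty
b => a => a => Ty
b => a => a => Base => Ty
b => a => a => bool => Ty
b => a => a => bool => Base
b => a => a => bool => bool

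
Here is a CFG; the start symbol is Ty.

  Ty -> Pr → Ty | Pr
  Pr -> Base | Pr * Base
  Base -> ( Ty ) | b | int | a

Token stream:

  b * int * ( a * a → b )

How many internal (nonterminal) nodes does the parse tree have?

15

[Ty [Pr [Pr [Pr [Base b]] * [Base int]] * [Base ( [Ty [Pr [Pr [Base a]] * [Base a]] → [Ty [Pr [Base b]]]] )]]]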